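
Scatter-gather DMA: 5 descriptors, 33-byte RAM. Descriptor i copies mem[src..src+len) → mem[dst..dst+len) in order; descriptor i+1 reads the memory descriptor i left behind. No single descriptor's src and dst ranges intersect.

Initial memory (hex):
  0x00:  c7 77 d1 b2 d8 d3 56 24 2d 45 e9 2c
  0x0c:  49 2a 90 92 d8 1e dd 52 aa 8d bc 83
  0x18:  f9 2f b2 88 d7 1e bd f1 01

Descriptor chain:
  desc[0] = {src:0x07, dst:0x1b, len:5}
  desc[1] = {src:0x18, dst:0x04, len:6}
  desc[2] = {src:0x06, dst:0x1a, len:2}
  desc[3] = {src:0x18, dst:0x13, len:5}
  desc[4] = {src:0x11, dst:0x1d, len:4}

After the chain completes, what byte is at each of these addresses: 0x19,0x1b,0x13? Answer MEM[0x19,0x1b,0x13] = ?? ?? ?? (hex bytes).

  after D0: wrote 5B at 0x1b = 242d45e92c
  after D1: wrote 6B at 0x04 = f92fb2242d45
  after D2: wrote 2B at 0x1a = b224
  after D3: wrote 5B at 0x13 = f92fb2242d
  after D4: wrote 4B at 0x1d = 1eddf92f
query mem[0x19]=0x2f, mem[0x1b]=0x24, mem[0x13]=0xf9

MEM[0x19,0x1b,0x13] = 2f 24 f9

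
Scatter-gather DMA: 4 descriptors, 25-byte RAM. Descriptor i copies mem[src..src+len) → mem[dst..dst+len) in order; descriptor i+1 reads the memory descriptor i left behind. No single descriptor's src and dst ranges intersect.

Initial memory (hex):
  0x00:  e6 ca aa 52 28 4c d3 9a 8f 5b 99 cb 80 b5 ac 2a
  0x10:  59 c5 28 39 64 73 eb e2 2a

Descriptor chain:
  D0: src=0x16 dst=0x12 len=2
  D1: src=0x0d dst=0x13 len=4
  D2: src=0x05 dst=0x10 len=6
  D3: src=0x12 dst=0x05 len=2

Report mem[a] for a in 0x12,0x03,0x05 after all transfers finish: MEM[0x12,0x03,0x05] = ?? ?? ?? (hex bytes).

  after D0: wrote 2B at 0x12 = ebe2
  after D1: wrote 4B at 0x13 = b5ac2a59
  after D2: wrote 6B at 0x10 = 4cd39a8f5b99
  after D3: wrote 2B at 0x05 = 9a8f
query mem[0x12]=0x9a, mem[0x03]=0x52, mem[0x05]=0x9a

MEM[0x12,0x03,0x05] = 9a 52 9a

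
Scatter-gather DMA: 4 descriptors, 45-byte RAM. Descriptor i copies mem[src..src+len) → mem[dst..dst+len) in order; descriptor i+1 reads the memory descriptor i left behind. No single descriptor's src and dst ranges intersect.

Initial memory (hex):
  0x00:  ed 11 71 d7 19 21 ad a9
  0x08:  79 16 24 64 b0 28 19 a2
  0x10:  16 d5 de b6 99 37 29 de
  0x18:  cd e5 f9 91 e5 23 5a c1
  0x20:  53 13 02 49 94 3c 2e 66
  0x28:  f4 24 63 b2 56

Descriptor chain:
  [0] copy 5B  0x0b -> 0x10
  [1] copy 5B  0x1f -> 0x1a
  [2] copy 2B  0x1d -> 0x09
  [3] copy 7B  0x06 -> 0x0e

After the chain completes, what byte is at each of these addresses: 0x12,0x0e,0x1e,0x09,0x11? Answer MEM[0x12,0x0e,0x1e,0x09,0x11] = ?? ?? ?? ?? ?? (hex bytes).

MEM[0x12,0x0e,0x1e,0x09,0x11] = 49 ad 49 02 02

D0: mem[0x10..0x14] <- [64 b0 28 19 a2]
D1: mem[0x1a..0x1e] <- [c1 53 13 02 49]
D2: mem[0x09..0x0a] <- [02 49]
D3: mem[0x0e..0x14] <- [ad a9 79 02 49 64 b0]
query mem[0x12]=0x49, mem[0x0e]=0xad, mem[0x1e]=0x49, mem[0x09]=0x02, mem[0x11]=0x02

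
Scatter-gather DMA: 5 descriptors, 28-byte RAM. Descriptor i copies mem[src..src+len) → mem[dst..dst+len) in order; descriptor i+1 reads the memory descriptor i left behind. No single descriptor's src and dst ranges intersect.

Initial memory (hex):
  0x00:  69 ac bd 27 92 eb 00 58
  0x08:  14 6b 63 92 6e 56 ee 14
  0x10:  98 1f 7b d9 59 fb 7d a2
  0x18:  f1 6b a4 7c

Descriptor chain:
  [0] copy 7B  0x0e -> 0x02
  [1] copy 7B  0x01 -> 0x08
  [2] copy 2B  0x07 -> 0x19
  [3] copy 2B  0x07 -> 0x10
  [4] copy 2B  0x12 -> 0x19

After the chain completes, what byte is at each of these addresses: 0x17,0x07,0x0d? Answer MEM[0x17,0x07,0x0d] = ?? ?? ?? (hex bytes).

D0: mem[0x02..0x08] <- [ee 14 98 1f 7b d9 59]
D1: mem[0x08..0x0e] <- [ac ee 14 98 1f 7b d9]
D2: mem[0x19..0x1a] <- [d9 ac]
D3: mem[0x10..0x11] <- [d9 ac]
D4: mem[0x19..0x1a] <- [7b d9]
query mem[0x17]=0xa2, mem[0x07]=0xd9, mem[0x0d]=0x7b

MEM[0x17,0x07,0x0d] = a2 d9 7b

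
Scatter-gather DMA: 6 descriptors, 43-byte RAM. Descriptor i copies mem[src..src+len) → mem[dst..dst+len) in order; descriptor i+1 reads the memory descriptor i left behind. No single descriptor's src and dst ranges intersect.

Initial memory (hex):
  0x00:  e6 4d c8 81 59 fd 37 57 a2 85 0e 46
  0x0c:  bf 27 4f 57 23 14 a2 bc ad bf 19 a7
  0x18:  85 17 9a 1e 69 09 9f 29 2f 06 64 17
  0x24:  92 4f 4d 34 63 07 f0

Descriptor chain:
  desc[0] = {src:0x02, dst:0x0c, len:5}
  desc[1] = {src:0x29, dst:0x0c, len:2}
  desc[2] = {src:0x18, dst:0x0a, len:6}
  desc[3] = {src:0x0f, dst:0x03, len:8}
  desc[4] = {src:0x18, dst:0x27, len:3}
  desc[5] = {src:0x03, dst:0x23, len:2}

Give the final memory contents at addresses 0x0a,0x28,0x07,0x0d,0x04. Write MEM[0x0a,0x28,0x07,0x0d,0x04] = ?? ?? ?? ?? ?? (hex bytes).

#0 dst[0x0c+5] := {0xc8,0x81,0x59,0xfd,0x37}
#1 dst[0x0c+2] := {0x07,0xf0}
#2 dst[0x0a+6] := {0x85,0x17,0x9a,0x1e,0x69,0x09}
#3 dst[0x03+8] := {0x09,0x37,0x14,0xa2,0xbc,0xad,0xbf,0x19}
#4 dst[0x27+3] := {0x85,0x17,0x9a}
#5 dst[0x23+2] := {0x09,0x37}
query mem[0x0a]=0x19, mem[0x28]=0x17, mem[0x07]=0xbc, mem[0x0d]=0x1e, mem[0x04]=0x37

MEM[0x0a,0x28,0x07,0x0d,0x04] = 19 17 bc 1e 37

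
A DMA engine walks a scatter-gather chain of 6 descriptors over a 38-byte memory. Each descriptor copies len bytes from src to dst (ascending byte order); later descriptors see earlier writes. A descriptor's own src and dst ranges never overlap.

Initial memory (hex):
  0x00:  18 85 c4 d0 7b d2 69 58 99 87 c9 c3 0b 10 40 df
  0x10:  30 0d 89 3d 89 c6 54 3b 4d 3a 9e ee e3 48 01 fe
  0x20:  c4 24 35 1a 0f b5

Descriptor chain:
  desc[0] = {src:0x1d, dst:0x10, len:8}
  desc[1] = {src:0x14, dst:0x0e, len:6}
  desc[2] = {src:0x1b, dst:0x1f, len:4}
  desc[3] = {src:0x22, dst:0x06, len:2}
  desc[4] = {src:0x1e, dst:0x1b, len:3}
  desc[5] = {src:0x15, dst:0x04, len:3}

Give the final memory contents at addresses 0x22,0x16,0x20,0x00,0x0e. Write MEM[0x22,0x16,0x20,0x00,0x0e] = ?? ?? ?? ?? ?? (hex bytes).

MEM[0x22,0x16,0x20,0x00,0x0e] = 01 1a e3 18 24

[0] 0x1d->0x10 len=8 : 48 01 fe c4 24 35 1a 0f
[1] 0x14->0x0e len=6 : 24 35 1a 0f 4d 3a
[2] 0x1b->0x1f len=4 : ee e3 48 01
[3] 0x22->0x06 len=2 : 01 1a
[4] 0x1e->0x1b len=3 : 01 ee e3
[5] 0x15->0x04 len=3 : 35 1a 0f
query mem[0x22]=0x01, mem[0x16]=0x1a, mem[0x20]=0xe3, mem[0x00]=0x18, mem[0x0e]=0x24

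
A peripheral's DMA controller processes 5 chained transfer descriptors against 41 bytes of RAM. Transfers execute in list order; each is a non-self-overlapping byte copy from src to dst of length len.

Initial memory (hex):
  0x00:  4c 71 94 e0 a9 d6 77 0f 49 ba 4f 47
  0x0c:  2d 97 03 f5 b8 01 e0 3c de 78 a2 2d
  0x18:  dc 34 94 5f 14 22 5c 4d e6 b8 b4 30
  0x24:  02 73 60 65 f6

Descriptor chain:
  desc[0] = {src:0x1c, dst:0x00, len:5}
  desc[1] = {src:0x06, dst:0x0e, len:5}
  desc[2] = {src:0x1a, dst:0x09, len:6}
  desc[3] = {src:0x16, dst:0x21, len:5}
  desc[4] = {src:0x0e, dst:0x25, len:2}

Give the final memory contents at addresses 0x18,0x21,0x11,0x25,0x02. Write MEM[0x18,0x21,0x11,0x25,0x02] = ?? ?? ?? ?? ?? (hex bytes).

MEM[0x18,0x21,0x11,0x25,0x02] = dc a2 ba 4d 5c

D0: mem[0x00..0x04] <- [14 22 5c 4d e6]
D1: mem[0x0e..0x12] <- [77 0f 49 ba 4f]
D2: mem[0x09..0x0e] <- [94 5f 14 22 5c 4d]
D3: mem[0x21..0x25] <- [a2 2d dc 34 94]
D4: mem[0x25..0x26] <- [4d 0f]
query mem[0x18]=0xdc, mem[0x21]=0xa2, mem[0x11]=0xba, mem[0x25]=0x4d, mem[0x02]=0x5c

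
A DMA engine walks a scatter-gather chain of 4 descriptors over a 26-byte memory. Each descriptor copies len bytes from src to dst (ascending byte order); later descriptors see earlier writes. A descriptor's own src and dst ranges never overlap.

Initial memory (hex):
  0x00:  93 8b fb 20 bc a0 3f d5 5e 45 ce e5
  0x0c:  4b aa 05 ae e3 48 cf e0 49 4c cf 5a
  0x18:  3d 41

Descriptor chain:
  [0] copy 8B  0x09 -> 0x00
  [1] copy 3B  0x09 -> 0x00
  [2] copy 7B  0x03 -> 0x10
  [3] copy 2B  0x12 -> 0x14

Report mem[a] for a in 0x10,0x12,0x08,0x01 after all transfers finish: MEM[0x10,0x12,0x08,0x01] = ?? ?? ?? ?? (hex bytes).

D0: mem[0x00..0x07] <- [45 ce e5 4b aa 05 ae e3]
D1: mem[0x00..0x02] <- [45 ce e5]
D2: mem[0x10..0x16] <- [4b aa 05 ae e3 5e 45]
D3: mem[0x14..0x15] <- [05 ae]
query mem[0x10]=0x4b, mem[0x12]=0x05, mem[0x08]=0x5e, mem[0x01]=0xce

MEM[0x10,0x12,0x08,0x01] = 4b 05 5e ce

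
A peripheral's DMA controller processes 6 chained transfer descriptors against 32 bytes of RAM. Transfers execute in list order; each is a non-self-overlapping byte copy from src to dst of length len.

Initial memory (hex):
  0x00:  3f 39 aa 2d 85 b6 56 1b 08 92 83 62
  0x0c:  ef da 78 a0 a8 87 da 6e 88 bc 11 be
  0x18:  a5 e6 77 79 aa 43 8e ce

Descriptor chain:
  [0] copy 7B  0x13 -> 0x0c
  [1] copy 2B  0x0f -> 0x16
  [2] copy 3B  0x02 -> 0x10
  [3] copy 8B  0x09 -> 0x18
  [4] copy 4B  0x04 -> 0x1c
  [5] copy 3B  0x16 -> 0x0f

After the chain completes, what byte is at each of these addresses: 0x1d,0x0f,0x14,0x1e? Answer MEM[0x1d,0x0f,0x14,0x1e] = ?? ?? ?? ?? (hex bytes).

#0 dst[0x0c+7] := {0x6e,0x88,0xbc,0x11,0xbe,0xa5,0xe6}
#1 dst[0x16+2] := {0x11,0xbe}
#2 dst[0x10+3] := {0xaa,0x2d,0x85}
#3 dst[0x18+8] := {0x92,0x83,0x62,0x6e,0x88,0xbc,0x11,0xaa}
#4 dst[0x1c+4] := {0x85,0xb6,0x56,0x1b}
#5 dst[0x0f+3] := {0x11,0xbe,0x92}
query mem[0x1d]=0xb6, mem[0x0f]=0x11, mem[0x14]=0x88, mem[0x1e]=0x56

MEM[0x1d,0x0f,0x14,0x1e] = b6 11 88 56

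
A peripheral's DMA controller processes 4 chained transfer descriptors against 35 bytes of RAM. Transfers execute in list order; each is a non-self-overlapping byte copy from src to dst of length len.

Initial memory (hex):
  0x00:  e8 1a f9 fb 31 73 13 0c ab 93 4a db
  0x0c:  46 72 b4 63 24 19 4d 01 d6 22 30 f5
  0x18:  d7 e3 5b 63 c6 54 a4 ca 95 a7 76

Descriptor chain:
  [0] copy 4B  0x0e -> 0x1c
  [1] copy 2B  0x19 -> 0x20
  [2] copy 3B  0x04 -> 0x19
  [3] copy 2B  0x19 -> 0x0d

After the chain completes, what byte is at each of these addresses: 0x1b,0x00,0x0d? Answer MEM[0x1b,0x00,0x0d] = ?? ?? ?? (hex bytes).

  after D0: wrote 4B at 0x1c = b4632419
  after D1: wrote 2B at 0x20 = e35b
  after D2: wrote 3B at 0x19 = 317313
  after D3: wrote 2B at 0x0d = 3173
query mem[0x1b]=0x13, mem[0x00]=0xe8, mem[0x0d]=0x31

MEM[0x1b,0x00,0x0d] = 13 e8 31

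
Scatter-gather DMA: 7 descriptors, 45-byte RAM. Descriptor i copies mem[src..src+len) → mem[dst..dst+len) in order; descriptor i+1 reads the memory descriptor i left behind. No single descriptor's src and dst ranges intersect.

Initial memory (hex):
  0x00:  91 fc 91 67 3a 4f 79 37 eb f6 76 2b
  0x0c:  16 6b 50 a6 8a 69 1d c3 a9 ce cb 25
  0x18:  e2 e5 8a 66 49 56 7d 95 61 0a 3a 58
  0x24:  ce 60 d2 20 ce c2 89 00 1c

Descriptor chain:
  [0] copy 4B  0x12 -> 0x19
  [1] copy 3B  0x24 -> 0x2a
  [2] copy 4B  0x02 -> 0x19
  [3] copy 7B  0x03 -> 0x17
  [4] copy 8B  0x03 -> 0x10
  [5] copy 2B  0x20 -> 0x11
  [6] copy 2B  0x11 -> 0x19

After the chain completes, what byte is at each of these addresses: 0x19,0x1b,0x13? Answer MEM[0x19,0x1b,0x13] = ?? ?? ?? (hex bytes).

MEM[0x19,0x1b,0x13] = 61 37 79

  after D0: wrote 4B at 0x19 = 1dc3a9ce
  after D1: wrote 3B at 0x2a = ce60d2
  after D2: wrote 4B at 0x19 = 91673a4f
  after D3: wrote 7B at 0x17 = 673a4f7937ebf6
  after D4: wrote 8B at 0x10 = 673a4f7937ebf676
  after D5: wrote 2B at 0x11 = 610a
  after D6: wrote 2B at 0x19 = 610a
query mem[0x19]=0x61, mem[0x1b]=0x37, mem[0x13]=0x79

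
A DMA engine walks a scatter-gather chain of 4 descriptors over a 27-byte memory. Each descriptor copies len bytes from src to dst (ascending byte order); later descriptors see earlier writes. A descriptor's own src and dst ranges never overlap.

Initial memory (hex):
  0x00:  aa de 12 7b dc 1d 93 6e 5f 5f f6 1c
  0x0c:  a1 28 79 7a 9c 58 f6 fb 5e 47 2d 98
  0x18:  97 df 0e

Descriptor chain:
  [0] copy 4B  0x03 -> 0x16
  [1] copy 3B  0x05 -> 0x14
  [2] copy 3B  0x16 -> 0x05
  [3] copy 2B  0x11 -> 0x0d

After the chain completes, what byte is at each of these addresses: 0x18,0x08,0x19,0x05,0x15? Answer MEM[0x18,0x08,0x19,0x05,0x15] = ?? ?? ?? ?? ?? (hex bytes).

MEM[0x18,0x08,0x19,0x05,0x15] = 1d 5f 93 6e 93

[0] 0x03->0x16 len=4 : 7b dc 1d 93
[1] 0x05->0x14 len=3 : 1d 93 6e
[2] 0x16->0x05 len=3 : 6e dc 1d
[3] 0x11->0x0d len=2 : 58 f6
query mem[0x18]=0x1d, mem[0x08]=0x5f, mem[0x19]=0x93, mem[0x05]=0x6e, mem[0x15]=0x93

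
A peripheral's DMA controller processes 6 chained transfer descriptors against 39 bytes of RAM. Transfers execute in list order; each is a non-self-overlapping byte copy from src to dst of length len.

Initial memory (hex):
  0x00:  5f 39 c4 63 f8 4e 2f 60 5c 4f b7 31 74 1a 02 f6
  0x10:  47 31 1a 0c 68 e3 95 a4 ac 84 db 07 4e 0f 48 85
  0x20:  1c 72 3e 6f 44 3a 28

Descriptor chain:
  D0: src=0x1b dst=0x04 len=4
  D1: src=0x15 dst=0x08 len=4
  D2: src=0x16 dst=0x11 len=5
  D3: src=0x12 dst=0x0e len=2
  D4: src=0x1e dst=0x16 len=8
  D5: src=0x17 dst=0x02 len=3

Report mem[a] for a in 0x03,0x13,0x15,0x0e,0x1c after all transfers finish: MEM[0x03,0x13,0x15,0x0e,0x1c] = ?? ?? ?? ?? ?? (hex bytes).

MEM[0x03,0x13,0x15,0x0e,0x1c] = 1c ac db a4 44

#0 dst[0x04+4] := {0x07,0x4e,0x0f,0x48}
#1 dst[0x08+4] := {0xe3,0x95,0xa4,0xac}
#2 dst[0x11+5] := {0x95,0xa4,0xac,0x84,0xdb}
#3 dst[0x0e+2] := {0xa4,0xac}
#4 dst[0x16+8] := {0x48,0x85,0x1c,0x72,0x3e,0x6f,0x44,0x3a}
#5 dst[0x02+3] := {0x85,0x1c,0x72}
query mem[0x03]=0x1c, mem[0x13]=0xac, mem[0x15]=0xdb, mem[0x0e]=0xa4, mem[0x1c]=0x44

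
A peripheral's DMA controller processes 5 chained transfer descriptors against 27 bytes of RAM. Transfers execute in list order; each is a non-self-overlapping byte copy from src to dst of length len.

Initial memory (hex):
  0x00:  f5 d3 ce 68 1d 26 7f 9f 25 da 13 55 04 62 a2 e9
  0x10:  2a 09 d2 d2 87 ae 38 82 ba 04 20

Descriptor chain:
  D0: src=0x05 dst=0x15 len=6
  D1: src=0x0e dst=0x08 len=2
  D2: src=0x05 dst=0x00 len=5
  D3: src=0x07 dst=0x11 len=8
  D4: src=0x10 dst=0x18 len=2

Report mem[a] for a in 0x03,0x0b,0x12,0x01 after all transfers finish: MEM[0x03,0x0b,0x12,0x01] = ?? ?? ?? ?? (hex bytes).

D0: mem[0x15..0x1a] <- [26 7f 9f 25 da 13]
D1: mem[0x08..0x09] <- [a2 e9]
D2: mem[0x00..0x04] <- [26 7f 9f a2 e9]
D3: mem[0x11..0x18] <- [9f a2 e9 13 55 04 62 a2]
D4: mem[0x18..0x19] <- [2a 9f]
query mem[0x03]=0xa2, mem[0x0b]=0x55, mem[0x12]=0xa2, mem[0x01]=0x7f

MEM[0x03,0x0b,0x12,0x01] = a2 55 a2 7f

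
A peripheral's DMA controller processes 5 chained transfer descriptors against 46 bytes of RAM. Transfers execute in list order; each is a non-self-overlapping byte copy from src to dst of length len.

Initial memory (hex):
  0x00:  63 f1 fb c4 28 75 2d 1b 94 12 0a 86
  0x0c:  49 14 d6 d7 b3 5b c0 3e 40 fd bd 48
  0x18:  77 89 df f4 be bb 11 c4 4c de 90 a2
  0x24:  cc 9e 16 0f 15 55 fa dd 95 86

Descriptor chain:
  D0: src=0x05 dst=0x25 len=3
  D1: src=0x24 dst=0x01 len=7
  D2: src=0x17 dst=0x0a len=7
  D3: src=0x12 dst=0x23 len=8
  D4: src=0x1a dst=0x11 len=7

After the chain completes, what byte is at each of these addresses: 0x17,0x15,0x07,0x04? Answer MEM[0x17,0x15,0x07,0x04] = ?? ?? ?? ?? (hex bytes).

MEM[0x17,0x15,0x07,0x04] = 4c 11 fa 1b

D0: mem[0x25..0x27] <- [75 2d 1b]
D1: mem[0x01..0x07] <- [cc 75 2d 1b 15 55 fa]
D2: mem[0x0a..0x10] <- [48 77 89 df f4 be bb]
D3: mem[0x23..0x2a] <- [c0 3e 40 fd bd 48 77 89]
D4: mem[0x11..0x17] <- [df f4 be bb 11 c4 4c]
query mem[0x17]=0x4c, mem[0x15]=0x11, mem[0x07]=0xfa, mem[0x04]=0x1b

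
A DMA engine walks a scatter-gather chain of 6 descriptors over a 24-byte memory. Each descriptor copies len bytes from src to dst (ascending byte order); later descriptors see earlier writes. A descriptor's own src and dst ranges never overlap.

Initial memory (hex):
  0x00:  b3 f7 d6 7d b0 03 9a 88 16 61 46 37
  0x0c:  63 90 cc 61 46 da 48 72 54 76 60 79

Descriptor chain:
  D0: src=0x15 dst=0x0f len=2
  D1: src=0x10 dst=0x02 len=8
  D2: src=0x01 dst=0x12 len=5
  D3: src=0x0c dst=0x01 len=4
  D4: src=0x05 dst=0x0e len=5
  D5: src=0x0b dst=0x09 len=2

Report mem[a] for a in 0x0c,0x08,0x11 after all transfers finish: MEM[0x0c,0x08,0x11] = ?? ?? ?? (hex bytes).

MEM[0x0c,0x08,0x11] = 63 60 60

#0 dst[0x0f+2] := {0x76,0x60}
#1 dst[0x02+8] := {0x60,0xda,0x48,0x72,0x54,0x76,0x60,0x79}
#2 dst[0x12+5] := {0xf7,0x60,0xda,0x48,0x72}
#3 dst[0x01+4] := {0x63,0x90,0xcc,0x76}
#4 dst[0x0e+5] := {0x72,0x54,0x76,0x60,0x79}
#5 dst[0x09+2] := {0x37,0x63}
query mem[0x0c]=0x63, mem[0x08]=0x60, mem[0x11]=0x60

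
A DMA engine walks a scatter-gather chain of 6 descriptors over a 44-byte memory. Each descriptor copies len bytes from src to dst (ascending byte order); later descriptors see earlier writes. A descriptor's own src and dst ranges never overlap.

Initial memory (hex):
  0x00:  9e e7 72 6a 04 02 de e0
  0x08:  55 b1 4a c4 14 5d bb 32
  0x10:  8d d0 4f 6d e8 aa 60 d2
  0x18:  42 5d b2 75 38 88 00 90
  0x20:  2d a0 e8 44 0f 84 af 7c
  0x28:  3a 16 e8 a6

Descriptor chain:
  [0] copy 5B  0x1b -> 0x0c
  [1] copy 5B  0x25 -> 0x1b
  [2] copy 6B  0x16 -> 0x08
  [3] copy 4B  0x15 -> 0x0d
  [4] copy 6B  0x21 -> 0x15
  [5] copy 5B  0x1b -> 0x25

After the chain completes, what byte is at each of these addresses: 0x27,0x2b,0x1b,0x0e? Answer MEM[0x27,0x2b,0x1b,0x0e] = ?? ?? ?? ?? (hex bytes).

  after D0: wrote 5B at 0x0c = 7538880090
  after D1: wrote 5B at 0x1b = 84af7c3a16
  after D2: wrote 6B at 0x08 = 60d2425db284
  after D3: wrote 4B at 0x0d = aa60d242
  after D4: wrote 6B at 0x15 = a0e8440f84af
  after D5: wrote 5B at 0x25 = 84af7c3a16
query mem[0x27]=0x7c, mem[0x2b]=0xa6, mem[0x1b]=0x84, mem[0x0e]=0x60

MEM[0x27,0x2b,0x1b,0x0e] = 7c a6 84 60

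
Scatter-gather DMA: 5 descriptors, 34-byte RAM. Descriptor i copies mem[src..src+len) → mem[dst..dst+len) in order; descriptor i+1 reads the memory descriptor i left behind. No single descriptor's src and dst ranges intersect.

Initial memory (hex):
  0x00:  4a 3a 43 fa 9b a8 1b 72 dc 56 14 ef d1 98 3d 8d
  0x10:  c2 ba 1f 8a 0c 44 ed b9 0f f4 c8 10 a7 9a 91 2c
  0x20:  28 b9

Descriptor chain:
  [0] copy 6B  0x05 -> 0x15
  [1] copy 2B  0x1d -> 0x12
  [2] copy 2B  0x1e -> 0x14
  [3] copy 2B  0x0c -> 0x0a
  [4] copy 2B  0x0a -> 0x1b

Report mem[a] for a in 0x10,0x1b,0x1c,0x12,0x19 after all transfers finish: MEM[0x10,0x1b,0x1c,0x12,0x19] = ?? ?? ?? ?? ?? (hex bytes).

MEM[0x10,0x1b,0x1c,0x12,0x19] = c2 d1 98 9a 56

[0] 0x05->0x15 len=6 : a8 1b 72 dc 56 14
[1] 0x1d->0x12 len=2 : 9a 91
[2] 0x1e->0x14 len=2 : 91 2c
[3] 0x0c->0x0a len=2 : d1 98
[4] 0x0a->0x1b len=2 : d1 98
query mem[0x10]=0xc2, mem[0x1b]=0xd1, mem[0x1c]=0x98, mem[0x12]=0x9a, mem[0x19]=0x56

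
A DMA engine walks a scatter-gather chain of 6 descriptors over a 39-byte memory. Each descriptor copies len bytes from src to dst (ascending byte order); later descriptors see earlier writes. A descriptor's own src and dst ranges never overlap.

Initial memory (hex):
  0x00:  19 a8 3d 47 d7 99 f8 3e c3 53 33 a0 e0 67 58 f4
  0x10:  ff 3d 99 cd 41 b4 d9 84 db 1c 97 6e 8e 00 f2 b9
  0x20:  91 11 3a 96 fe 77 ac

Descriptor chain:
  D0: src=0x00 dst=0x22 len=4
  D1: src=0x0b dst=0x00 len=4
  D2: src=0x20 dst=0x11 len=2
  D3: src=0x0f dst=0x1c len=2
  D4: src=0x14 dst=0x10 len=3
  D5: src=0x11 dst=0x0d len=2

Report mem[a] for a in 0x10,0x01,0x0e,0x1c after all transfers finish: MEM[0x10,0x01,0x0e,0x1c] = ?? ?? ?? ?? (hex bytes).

#0 dst[0x22+4] := {0x19,0xa8,0x3d,0x47}
#1 dst[0x00+4] := {0xa0,0xe0,0x67,0x58}
#2 dst[0x11+2] := {0x91,0x11}
#3 dst[0x1c+2] := {0xf4,0xff}
#4 dst[0x10+3] := {0x41,0xb4,0xd9}
#5 dst[0x0d+2] := {0xb4,0xd9}
query mem[0x10]=0x41, mem[0x01]=0xe0, mem[0x0e]=0xd9, mem[0x1c]=0xf4

MEM[0x10,0x01,0x0e,0x1c] = 41 e0 d9 f4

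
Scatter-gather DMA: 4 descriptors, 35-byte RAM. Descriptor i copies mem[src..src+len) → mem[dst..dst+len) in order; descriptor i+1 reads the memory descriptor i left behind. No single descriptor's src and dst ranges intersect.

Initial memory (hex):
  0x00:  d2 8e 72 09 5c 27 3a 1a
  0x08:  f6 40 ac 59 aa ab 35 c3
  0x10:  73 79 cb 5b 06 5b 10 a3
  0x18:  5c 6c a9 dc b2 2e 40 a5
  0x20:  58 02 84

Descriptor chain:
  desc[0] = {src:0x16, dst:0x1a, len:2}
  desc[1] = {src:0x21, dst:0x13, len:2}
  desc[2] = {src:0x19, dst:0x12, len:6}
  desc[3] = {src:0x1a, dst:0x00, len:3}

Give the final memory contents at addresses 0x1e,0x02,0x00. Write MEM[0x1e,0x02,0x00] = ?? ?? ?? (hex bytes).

MEM[0x1e,0x02,0x00] = 40 b2 10

D0: mem[0x1a..0x1b] <- [10 a3]
D1: mem[0x13..0x14] <- [02 84]
D2: mem[0x12..0x17] <- [6c 10 a3 b2 2e 40]
D3: mem[0x00..0x02] <- [10 a3 b2]
query mem[0x1e]=0x40, mem[0x02]=0xb2, mem[0x00]=0x10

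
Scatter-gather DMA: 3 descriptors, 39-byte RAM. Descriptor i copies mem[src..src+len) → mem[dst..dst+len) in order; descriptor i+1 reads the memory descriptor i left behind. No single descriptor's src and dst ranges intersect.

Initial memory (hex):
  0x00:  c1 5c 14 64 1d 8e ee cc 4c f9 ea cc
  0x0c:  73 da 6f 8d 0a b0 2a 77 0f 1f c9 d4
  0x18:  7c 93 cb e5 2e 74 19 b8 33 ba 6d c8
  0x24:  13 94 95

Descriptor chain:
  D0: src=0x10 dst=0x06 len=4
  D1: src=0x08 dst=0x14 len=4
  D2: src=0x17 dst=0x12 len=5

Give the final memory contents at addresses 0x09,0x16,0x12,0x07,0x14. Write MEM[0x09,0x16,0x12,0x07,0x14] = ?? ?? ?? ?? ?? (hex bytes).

[0] 0x10->0x06 len=4 : 0a b0 2a 77
[1] 0x08->0x14 len=4 : 2a 77 ea cc
[2] 0x17->0x12 len=5 : cc 7c 93 cb e5
query mem[0x09]=0x77, mem[0x16]=0xe5, mem[0x12]=0xcc, mem[0x07]=0xb0, mem[0x14]=0x93

MEM[0x09,0x16,0x12,0x07,0x14] = 77 e5 cc b0 93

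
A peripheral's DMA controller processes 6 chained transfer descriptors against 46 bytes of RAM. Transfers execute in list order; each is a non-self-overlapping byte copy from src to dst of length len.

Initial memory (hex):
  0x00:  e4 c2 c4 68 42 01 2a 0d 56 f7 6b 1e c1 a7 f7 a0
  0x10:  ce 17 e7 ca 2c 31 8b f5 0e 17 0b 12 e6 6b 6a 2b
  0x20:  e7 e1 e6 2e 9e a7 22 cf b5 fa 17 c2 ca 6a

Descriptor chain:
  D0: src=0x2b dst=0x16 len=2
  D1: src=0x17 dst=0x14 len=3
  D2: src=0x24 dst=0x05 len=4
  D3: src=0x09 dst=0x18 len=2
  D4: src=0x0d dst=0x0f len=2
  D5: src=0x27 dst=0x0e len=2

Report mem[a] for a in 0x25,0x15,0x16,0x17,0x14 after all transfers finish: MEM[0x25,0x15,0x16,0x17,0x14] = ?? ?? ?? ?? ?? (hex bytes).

#0 dst[0x16+2] := {0xc2,0xca}
#1 dst[0x14+3] := {0xca,0x0e,0x17}
#2 dst[0x05+4] := {0x9e,0xa7,0x22,0xcf}
#3 dst[0x18+2] := {0xf7,0x6b}
#4 dst[0x0f+2] := {0xa7,0xf7}
#5 dst[0x0e+2] := {0xcf,0xb5}
query mem[0x25]=0xa7, mem[0x15]=0x0e, mem[0x16]=0x17, mem[0x17]=0xca, mem[0x14]=0xca

MEM[0x25,0x15,0x16,0x17,0x14] = a7 0e 17 ca ca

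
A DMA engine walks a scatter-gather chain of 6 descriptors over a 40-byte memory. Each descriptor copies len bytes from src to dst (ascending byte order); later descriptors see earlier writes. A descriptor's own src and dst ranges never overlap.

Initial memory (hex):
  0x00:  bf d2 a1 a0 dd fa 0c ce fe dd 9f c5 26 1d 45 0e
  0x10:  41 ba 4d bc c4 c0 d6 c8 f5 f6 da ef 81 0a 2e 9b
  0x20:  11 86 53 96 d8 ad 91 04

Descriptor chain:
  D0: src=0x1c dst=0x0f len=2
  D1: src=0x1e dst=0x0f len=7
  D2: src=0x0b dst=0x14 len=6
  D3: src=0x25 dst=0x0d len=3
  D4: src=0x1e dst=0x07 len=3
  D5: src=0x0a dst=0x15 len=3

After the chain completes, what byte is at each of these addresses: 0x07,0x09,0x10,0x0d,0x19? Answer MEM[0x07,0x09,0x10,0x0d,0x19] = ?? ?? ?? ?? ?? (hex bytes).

MEM[0x07,0x09,0x10,0x0d,0x19] = 2e 11 9b ad 9b

  after D0: wrote 2B at 0x0f = 810a
  after D1: wrote 7B at 0x0f = 2e9b11865396d8
  after D2: wrote 6B at 0x14 = c5261d452e9b
  after D3: wrote 3B at 0x0d = ad9104
  after D4: wrote 3B at 0x07 = 2e9b11
  after D5: wrote 3B at 0x15 = 9fc526
query mem[0x07]=0x2e, mem[0x09]=0x11, mem[0x10]=0x9b, mem[0x0d]=0xad, mem[0x19]=0x9b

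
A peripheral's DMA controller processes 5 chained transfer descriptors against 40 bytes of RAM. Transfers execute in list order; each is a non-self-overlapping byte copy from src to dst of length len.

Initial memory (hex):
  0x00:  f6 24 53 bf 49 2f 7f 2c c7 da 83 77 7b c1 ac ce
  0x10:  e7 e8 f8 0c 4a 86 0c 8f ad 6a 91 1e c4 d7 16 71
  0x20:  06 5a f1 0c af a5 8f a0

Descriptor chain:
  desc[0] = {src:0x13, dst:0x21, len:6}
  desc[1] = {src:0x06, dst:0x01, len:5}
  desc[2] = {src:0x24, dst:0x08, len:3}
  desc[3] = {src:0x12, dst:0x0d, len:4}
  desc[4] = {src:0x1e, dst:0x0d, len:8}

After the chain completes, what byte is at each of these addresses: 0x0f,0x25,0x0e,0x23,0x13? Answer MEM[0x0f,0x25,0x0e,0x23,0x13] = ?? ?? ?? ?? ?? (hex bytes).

MEM[0x0f,0x25,0x0e,0x23,0x13] = 06 8f 71 86 0c

  after D0: wrote 6B at 0x21 = 0c4a860c8fad
  after D1: wrote 5B at 0x01 = 7f2cc7da83
  after D2: wrote 3B at 0x08 = 0c8fad
  after D3: wrote 4B at 0x0d = f80c4a86
  after D4: wrote 8B at 0x0d = 1671060c4a860c8f
query mem[0x0f]=0x06, mem[0x25]=0x8f, mem[0x0e]=0x71, mem[0x23]=0x86, mem[0x13]=0x0c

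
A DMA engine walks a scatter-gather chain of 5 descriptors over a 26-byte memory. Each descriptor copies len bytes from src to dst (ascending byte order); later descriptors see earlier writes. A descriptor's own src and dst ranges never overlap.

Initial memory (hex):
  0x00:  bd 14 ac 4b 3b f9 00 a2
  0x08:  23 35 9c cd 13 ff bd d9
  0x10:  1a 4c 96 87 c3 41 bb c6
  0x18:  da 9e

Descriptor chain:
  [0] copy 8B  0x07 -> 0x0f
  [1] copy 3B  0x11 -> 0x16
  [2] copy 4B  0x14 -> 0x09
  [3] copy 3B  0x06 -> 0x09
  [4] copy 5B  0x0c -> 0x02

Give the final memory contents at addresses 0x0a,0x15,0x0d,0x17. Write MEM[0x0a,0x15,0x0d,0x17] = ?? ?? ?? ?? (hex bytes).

#0 dst[0x0f+8] := {0xa2,0x23,0x35,0x9c,0xcd,0x13,0xff,0xbd}
#1 dst[0x16+3] := {0x35,0x9c,0xcd}
#2 dst[0x09+4] := {0x13,0xff,0x35,0x9c}
#3 dst[0x09+3] := {0x00,0xa2,0x23}
#4 dst[0x02+5] := {0x9c,0xff,0xbd,0xa2,0x23}
query mem[0x0a]=0xa2, mem[0x15]=0xff, mem[0x0d]=0xff, mem[0x17]=0x9c

MEM[0x0a,0x15,0x0d,0x17] = a2 ff ff 9c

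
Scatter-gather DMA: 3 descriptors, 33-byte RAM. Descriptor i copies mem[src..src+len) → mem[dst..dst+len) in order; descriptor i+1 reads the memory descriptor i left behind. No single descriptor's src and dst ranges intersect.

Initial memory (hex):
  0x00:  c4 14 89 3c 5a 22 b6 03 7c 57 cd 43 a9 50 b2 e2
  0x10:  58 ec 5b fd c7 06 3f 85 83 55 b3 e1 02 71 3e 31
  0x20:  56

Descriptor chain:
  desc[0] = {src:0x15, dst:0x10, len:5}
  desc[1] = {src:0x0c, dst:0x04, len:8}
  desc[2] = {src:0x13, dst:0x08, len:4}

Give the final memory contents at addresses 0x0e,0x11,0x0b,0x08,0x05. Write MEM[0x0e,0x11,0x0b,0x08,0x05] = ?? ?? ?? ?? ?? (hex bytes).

  after D0: wrote 5B at 0x10 = 063f858355
  after D1: wrote 8B at 0x04 = a950b2e2063f8583
  after D2: wrote 4B at 0x08 = 8355063f
query mem[0x0e]=0xb2, mem[0x11]=0x3f, mem[0x0b]=0x3f, mem[0x08]=0x83, mem[0x05]=0x50

MEM[0x0e,0x11,0x0b,0x08,0x05] = b2 3f 3f 83 50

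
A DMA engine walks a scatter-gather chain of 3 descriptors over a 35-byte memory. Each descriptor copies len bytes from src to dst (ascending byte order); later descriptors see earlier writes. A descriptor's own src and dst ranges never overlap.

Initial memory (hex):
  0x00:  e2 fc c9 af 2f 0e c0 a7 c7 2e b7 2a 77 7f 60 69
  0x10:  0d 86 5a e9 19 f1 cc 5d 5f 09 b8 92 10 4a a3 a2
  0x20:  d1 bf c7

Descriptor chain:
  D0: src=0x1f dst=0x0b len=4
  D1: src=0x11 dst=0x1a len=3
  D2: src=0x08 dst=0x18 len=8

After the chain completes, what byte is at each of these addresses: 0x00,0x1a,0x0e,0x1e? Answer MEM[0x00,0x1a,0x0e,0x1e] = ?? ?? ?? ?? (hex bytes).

MEM[0x00,0x1a,0x0e,0x1e] = e2 b7 c7 c7

  after D0: wrote 4B at 0x0b = a2d1bfc7
  after D1: wrote 3B at 0x1a = 865ae9
  after D2: wrote 8B at 0x18 = c72eb7a2d1bfc769
query mem[0x00]=0xe2, mem[0x1a]=0xb7, mem[0x0e]=0xc7, mem[0x1e]=0xc7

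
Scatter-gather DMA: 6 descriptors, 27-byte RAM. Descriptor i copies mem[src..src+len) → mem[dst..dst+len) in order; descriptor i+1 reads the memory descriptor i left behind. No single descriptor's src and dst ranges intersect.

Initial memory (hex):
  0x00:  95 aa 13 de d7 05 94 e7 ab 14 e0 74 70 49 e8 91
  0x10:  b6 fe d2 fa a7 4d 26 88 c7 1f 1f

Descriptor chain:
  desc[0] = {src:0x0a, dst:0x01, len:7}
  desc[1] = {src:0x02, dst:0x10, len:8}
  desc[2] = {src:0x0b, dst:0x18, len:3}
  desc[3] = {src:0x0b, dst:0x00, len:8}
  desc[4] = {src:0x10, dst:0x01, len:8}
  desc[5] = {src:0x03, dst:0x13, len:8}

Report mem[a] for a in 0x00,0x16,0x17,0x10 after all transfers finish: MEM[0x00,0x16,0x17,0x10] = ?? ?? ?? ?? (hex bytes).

MEM[0x00,0x16,0x17,0x10] = 74 b6 ab 74

  after D0: wrote 7B at 0x01 = e0747049e891b6
  after D1: wrote 8B at 0x10 = 747049e891b6ab14
  after D2: wrote 3B at 0x18 = 747049
  after D3: wrote 8B at 0x00 = 747049e891747049
  after D4: wrote 8B at 0x01 = 747049e891b6ab14
  after D5: wrote 8B at 0x13 = 49e891b6ab1414e0
query mem[0x00]=0x74, mem[0x16]=0xb6, mem[0x17]=0xab, mem[0x10]=0x74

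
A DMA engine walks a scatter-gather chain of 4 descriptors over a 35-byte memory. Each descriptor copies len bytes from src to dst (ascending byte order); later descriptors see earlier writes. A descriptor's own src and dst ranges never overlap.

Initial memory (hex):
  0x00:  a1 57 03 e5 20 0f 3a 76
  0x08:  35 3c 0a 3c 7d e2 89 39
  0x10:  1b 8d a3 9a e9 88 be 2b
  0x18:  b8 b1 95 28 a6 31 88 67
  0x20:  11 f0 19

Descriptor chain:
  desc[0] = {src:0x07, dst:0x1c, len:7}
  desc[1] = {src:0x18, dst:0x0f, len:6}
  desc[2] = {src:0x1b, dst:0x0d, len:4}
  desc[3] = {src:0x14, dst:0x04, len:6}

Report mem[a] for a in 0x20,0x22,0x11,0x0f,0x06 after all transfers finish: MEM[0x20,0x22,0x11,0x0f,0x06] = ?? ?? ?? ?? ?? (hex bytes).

MEM[0x20,0x22,0x11,0x0f,0x06] = 3c e2 95 35 be

#0 dst[0x1c+7] := {0x76,0x35,0x3c,0x0a,0x3c,0x7d,0xe2}
#1 dst[0x0f+6] := {0xb8,0xb1,0x95,0x28,0x76,0x35}
#2 dst[0x0d+4] := {0x28,0x76,0x35,0x3c}
#3 dst[0x04+6] := {0x35,0x88,0xbe,0x2b,0xb8,0xb1}
query mem[0x20]=0x3c, mem[0x22]=0xe2, mem[0x11]=0x95, mem[0x0f]=0x35, mem[0x06]=0xbe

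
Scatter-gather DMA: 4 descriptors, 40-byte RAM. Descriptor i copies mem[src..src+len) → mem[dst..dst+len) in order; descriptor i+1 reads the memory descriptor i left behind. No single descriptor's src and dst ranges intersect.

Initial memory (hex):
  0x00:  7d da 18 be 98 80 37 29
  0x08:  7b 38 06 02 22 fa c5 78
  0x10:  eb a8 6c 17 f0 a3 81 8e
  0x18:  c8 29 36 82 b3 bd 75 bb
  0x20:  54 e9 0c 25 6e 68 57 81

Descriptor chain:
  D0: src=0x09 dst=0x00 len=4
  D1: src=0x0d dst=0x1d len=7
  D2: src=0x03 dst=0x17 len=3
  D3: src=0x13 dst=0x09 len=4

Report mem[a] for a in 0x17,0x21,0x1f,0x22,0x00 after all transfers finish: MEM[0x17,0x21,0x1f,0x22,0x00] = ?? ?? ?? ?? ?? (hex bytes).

D0: mem[0x00..0x03] <- [38 06 02 22]
D1: mem[0x1d..0x23] <- [fa c5 78 eb a8 6c 17]
D2: mem[0x17..0x19] <- [22 98 80]
D3: mem[0x09..0x0c] <- [17 f0 a3 81]
query mem[0x17]=0x22, mem[0x21]=0xa8, mem[0x1f]=0x78, mem[0x22]=0x6c, mem[0x00]=0x38

MEM[0x17,0x21,0x1f,0x22,0x00] = 22 a8 78 6c 38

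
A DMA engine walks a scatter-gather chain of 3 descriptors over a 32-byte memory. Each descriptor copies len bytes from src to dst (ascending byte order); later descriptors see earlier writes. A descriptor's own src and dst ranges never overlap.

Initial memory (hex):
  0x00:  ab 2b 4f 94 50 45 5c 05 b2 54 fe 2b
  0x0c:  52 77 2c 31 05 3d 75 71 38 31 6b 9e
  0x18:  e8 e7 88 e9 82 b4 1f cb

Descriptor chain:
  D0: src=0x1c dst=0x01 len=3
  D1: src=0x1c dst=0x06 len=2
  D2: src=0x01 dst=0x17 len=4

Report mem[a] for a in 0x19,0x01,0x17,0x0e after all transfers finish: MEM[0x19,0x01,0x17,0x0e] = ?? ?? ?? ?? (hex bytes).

MEM[0x19,0x01,0x17,0x0e] = 1f 82 82 2c

[0] 0x1c->0x01 len=3 : 82 b4 1f
[1] 0x1c->0x06 len=2 : 82 b4
[2] 0x01->0x17 len=4 : 82 b4 1f 50
query mem[0x19]=0x1f, mem[0x01]=0x82, mem[0x17]=0x82, mem[0x0e]=0x2c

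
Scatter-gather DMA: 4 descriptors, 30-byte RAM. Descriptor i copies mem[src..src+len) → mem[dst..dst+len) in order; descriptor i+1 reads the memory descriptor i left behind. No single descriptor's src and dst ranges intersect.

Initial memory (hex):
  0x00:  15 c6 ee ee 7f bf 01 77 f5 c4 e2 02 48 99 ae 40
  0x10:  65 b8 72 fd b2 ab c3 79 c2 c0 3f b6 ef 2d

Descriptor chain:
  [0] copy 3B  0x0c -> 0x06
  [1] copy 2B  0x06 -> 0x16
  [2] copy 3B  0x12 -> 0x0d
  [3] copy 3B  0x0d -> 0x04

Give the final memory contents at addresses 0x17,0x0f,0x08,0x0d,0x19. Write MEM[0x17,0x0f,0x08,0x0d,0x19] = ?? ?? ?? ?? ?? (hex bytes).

D0: mem[0x06..0x08] <- [48 99 ae]
D1: mem[0x16..0x17] <- [48 99]
D2: mem[0x0d..0x0f] <- [72 fd b2]
D3: mem[0x04..0x06] <- [72 fd b2]
query mem[0x17]=0x99, mem[0x0f]=0xb2, mem[0x08]=0xae, mem[0x0d]=0x72, mem[0x19]=0xc0

MEM[0x17,0x0f,0x08,0x0d,0x19] = 99 b2 ae 72 c0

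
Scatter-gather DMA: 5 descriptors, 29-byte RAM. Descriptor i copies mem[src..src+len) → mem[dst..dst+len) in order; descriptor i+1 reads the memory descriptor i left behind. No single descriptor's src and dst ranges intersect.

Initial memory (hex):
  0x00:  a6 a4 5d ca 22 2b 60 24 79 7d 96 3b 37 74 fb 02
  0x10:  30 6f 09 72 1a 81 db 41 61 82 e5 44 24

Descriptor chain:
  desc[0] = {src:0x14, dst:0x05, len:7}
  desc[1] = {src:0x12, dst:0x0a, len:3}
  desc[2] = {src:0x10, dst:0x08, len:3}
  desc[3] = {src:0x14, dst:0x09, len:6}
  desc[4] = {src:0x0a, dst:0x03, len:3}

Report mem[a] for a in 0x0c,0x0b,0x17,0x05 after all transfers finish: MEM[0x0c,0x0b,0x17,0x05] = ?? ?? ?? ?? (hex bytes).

#0 dst[0x05+7] := {0x1a,0x81,0xdb,0x41,0x61,0x82,0xe5}
#1 dst[0x0a+3] := {0x09,0x72,0x1a}
#2 dst[0x08+3] := {0x30,0x6f,0x09}
#3 dst[0x09+6] := {0x1a,0x81,0xdb,0x41,0x61,0x82}
#4 dst[0x03+3] := {0x81,0xdb,0x41}
query mem[0x0c]=0x41, mem[0x0b]=0xdb, mem[0x17]=0x41, mem[0x05]=0x41

MEM[0x0c,0x0b,0x17,0x05] = 41 db 41 41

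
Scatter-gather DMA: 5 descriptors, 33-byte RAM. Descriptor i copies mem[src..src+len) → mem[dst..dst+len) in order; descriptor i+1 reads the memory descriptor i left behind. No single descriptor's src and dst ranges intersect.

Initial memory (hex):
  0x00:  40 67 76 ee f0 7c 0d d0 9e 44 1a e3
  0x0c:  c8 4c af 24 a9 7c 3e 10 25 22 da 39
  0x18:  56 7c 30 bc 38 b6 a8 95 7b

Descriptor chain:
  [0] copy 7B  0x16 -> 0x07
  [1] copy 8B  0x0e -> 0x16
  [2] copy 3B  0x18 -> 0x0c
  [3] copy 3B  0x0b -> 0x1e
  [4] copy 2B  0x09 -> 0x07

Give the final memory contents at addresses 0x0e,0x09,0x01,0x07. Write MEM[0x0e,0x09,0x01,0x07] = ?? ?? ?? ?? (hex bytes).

MEM[0x0e,0x09,0x01,0x07] = 3e 56 67 56

  after D0: wrote 7B at 0x07 = da39567c30bc38
  after D1: wrote 8B at 0x16 = af24a97c3e102522
  after D2: wrote 3B at 0x0c = a97c3e
  after D3: wrote 3B at 0x1e = 30a97c
  after D4: wrote 2B at 0x07 = 567c
query mem[0x0e]=0x3e, mem[0x09]=0x56, mem[0x01]=0x67, mem[0x07]=0x56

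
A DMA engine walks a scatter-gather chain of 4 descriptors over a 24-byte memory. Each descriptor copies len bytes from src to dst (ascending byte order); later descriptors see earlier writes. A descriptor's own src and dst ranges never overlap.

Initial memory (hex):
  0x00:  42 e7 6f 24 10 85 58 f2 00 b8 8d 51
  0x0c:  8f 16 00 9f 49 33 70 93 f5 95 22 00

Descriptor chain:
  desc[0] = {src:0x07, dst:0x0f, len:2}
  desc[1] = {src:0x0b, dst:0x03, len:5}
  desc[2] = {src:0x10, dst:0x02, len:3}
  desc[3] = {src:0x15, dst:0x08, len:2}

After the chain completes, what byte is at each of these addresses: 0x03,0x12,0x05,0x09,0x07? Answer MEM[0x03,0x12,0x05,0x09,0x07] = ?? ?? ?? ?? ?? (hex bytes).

MEM[0x03,0x12,0x05,0x09,0x07] = 33 70 16 22 f2

#0 dst[0x0f+2] := {0xf2,0x00}
#1 dst[0x03+5] := {0x51,0x8f,0x16,0x00,0xf2}
#2 dst[0x02+3] := {0x00,0x33,0x70}
#3 dst[0x08+2] := {0x95,0x22}
query mem[0x03]=0x33, mem[0x12]=0x70, mem[0x05]=0x16, mem[0x09]=0x22, mem[0x07]=0xf2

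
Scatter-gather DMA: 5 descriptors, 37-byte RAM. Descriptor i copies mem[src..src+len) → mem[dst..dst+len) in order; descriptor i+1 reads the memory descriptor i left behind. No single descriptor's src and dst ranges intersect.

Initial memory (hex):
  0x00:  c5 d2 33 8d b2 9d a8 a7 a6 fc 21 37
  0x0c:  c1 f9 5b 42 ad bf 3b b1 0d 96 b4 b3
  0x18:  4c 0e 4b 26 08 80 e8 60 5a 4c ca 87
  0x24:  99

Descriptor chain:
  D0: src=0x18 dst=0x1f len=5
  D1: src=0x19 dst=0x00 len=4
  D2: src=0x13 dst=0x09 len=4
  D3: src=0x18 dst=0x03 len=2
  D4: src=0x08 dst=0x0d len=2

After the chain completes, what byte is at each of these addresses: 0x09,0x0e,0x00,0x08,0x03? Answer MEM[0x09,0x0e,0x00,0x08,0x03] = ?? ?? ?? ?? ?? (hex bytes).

D0: mem[0x1f..0x23] <- [4c 0e 4b 26 08]
D1: mem[0x00..0x03] <- [0e 4b 26 08]
D2: mem[0x09..0x0c] <- [b1 0d 96 b4]
D3: mem[0x03..0x04] <- [4c 0e]
D4: mem[0x0d..0x0e] <- [a6 b1]
query mem[0x09]=0xb1, mem[0x0e]=0xb1, mem[0x00]=0x0e, mem[0x08]=0xa6, mem[0x03]=0x4c

MEM[0x09,0x0e,0x00,0x08,0x03] = b1 b1 0e a6 4c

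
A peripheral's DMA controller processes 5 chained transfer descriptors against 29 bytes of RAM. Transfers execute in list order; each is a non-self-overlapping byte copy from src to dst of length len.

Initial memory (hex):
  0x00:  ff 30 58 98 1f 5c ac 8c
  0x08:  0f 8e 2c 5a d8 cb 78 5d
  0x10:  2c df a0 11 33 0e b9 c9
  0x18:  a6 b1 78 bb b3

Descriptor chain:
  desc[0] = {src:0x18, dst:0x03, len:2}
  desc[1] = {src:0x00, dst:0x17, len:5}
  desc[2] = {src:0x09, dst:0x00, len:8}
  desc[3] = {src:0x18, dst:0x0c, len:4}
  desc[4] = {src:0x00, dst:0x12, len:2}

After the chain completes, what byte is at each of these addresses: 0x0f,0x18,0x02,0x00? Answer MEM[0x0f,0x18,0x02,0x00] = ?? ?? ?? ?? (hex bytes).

MEM[0x0f,0x18,0x02,0x00] = b1 30 5a 8e

[0] 0x18->0x03 len=2 : a6 b1
[1] 0x00->0x17 len=5 : ff 30 58 a6 b1
[2] 0x09->0x00 len=8 : 8e 2c 5a d8 cb 78 5d 2c
[3] 0x18->0x0c len=4 : 30 58 a6 b1
[4] 0x00->0x12 len=2 : 8e 2c
query mem[0x0f]=0xb1, mem[0x18]=0x30, mem[0x02]=0x5a, mem[0x00]=0x8e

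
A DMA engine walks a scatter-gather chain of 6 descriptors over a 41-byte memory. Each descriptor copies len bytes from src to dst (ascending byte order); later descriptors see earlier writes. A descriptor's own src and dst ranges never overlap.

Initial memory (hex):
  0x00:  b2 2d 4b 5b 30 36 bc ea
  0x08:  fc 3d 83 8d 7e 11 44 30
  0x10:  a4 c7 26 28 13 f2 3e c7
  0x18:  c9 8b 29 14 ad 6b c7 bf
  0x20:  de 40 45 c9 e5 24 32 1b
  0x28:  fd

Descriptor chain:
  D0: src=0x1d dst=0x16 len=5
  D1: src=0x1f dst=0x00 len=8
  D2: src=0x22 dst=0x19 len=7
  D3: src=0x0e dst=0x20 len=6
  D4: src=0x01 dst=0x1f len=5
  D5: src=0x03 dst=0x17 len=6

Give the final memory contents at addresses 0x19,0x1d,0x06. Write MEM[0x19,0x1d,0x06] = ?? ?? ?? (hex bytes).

D0: mem[0x16..0x1a] <- [6b c7 bf de 40]
D1: mem[0x00..0x07] <- [bf de 40 45 c9 e5 24 32]
D2: mem[0x19..0x1f] <- [45 c9 e5 24 32 1b fd]
D3: mem[0x20..0x25] <- [44 30 a4 c7 26 28]
D4: mem[0x1f..0x23] <- [de 40 45 c9 e5]
D5: mem[0x17..0x1c] <- [45 c9 e5 24 32 fc]
query mem[0x19]=0xe5, mem[0x1d]=0x32, mem[0x06]=0x24

MEM[0x19,0x1d,0x06] = e5 32 24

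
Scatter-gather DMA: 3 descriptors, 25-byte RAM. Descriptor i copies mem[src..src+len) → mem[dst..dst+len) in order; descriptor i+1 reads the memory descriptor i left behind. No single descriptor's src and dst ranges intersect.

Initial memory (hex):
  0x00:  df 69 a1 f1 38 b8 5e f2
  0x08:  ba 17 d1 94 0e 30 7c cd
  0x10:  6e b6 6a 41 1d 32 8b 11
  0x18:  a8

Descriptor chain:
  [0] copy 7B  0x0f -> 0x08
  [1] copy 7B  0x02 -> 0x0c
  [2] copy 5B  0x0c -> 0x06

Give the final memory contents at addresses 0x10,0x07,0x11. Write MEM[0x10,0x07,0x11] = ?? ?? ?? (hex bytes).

#0 dst[0x08+7] := {0xcd,0x6e,0xb6,0x6a,0x41,0x1d,0x32}
#1 dst[0x0c+7] := {0xa1,0xf1,0x38,0xb8,0x5e,0xf2,0xcd}
#2 dst[0x06+5] := {0xa1,0xf1,0x38,0xb8,0x5e}
query mem[0x10]=0x5e, mem[0x07]=0xf1, mem[0x11]=0xf2

MEM[0x10,0x07,0x11] = 5e f1 f2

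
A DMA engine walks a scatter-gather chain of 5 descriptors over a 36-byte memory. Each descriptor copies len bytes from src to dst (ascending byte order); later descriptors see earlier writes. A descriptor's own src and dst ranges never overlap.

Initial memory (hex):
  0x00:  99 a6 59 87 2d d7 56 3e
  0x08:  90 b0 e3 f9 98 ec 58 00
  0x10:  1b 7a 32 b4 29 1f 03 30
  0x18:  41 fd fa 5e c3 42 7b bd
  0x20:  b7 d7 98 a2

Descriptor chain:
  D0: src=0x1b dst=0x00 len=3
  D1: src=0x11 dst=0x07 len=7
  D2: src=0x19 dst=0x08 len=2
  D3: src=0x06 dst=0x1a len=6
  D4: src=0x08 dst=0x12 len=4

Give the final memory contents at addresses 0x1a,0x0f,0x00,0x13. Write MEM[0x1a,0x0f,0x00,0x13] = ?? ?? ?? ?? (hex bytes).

MEM[0x1a,0x0f,0x00,0x13] = 56 00 5e fa

[0] 0x1b->0x00 len=3 : 5e c3 42
[1] 0x11->0x07 len=7 : 7a 32 b4 29 1f 03 30
[2] 0x19->0x08 len=2 : fd fa
[3] 0x06->0x1a len=6 : 56 7a fd fa 29 1f
[4] 0x08->0x12 len=4 : fd fa 29 1f
query mem[0x1a]=0x56, mem[0x0f]=0x00, mem[0x00]=0x5e, mem[0x13]=0xfa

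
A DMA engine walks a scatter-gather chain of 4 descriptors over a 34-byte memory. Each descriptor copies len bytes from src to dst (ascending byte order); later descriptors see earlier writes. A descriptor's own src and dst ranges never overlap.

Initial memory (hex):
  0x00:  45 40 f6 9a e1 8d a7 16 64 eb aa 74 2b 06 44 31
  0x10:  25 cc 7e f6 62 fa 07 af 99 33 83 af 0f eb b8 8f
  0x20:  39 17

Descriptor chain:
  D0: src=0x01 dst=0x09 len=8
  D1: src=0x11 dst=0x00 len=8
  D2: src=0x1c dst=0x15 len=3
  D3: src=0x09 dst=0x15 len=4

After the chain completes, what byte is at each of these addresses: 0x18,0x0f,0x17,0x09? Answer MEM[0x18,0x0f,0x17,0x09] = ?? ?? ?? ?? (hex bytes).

D0: mem[0x09..0x10] <- [40 f6 9a e1 8d a7 16 64]
D1: mem[0x00..0x07] <- [cc 7e f6 62 fa 07 af 99]
D2: mem[0x15..0x17] <- [0f eb b8]
D3: mem[0x15..0x18] <- [40 f6 9a e1]
query mem[0x18]=0xe1, mem[0x0f]=0x16, mem[0x17]=0x9a, mem[0x09]=0x40

MEM[0x18,0x0f,0x17,0x09] = e1 16 9a 40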